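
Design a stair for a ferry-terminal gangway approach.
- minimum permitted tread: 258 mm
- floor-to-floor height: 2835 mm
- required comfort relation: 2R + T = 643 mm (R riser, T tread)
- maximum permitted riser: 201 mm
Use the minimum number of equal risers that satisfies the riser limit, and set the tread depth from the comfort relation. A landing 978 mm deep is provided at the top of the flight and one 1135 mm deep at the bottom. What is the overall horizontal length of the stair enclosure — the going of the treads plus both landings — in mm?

2835 / 201 = 14.10, so 15 risers are needed.
Each riser is 2835/15 = 189 mm (≤ 201 mm).
From 2R + T = 643: T = 643 − 378 = 265 mm.
Going = (15 − 1) × 265 = 3710 mm.
Enclosure = 3710 + 978 + 1135 = 5823 mm.

5823 mm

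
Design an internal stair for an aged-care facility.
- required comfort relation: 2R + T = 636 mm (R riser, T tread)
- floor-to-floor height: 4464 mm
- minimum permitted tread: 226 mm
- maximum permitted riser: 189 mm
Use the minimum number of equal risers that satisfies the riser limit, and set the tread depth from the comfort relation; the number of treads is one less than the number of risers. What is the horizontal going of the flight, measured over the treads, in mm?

6072 mm

4464 / 189 = 23.619 → round up to 24 risers.
R = 4464 ÷ 24 = 186 mm.
Tread T = 636 − 2 × 186 = 264 mm (≥ 226 mm).
Treads = 24 − 1 = 23; going = 23 × 264 = 6072 mm.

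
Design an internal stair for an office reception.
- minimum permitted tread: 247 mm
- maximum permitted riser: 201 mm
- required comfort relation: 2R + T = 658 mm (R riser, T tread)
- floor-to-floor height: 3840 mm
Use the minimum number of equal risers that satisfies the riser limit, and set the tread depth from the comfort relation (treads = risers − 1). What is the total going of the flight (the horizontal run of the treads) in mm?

At most 201 each: 3840/201 = 19.10, giving 20 risers.
Riser R = 3840 / 20 = 192 mm, within the 201 mm limit.
Tread T = 658 − 2 × 192 = 274 mm (≥ 247 mm).
20 risers give 19 treads; going = 19 × 274 = 5206 mm.

5206 mm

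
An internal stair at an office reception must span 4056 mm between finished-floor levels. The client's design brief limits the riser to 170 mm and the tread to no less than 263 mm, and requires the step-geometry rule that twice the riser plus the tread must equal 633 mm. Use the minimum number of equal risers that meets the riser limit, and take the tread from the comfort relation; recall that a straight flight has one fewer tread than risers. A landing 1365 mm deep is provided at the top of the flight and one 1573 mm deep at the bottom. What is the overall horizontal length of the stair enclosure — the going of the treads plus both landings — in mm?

9723 mm

At most 170 each: 4056/170 = 23.86, giving 24 risers.
Each riser is 4056/24 = 169 mm (≤ 170 mm).
Tread T = 633 − 2 × 169 = 295 mm (≥ 263 mm).
24 risers give 23 treads; going = 23 × 295 = 6785 mm.
Add landings: 6785 + 1365 + 1573 = 9723 mm.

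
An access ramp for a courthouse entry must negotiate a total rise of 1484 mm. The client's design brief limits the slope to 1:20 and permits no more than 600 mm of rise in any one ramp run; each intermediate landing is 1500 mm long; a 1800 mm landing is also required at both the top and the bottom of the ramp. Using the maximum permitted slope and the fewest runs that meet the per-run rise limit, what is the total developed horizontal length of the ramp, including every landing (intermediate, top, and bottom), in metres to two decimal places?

36.28 m

1484 / 600 = 2.473 → round up to 3 ramp runs. That means 2 intermediate landings.
Horizontal run for 1484 mm of rise at 1:20 is 1484 × 20 = 29680 mm.
Intermediate landings: 2 × 1500 = 3000 mm.
Top and bottom landings: 2 × 1800 = 3600 mm.
Total = 29680 + 3000 + 3600 = 36280 mm.
= 36.28 m.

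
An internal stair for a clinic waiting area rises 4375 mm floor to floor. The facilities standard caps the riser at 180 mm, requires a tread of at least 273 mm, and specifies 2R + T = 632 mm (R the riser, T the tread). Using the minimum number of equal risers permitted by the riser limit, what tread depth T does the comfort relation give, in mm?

⌈4375/180⌉ = 25 risers.
R = 4375 ÷ 25 = 175 mm.
T = 632 − 2·175 = 282 mm, which satisfies the 273 mm minimum.

282 mm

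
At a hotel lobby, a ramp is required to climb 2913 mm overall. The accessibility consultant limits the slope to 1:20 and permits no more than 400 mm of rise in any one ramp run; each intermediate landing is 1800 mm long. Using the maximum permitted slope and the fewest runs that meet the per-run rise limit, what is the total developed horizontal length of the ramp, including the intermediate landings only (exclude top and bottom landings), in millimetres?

At most 400 each: 2913/400 = 7.28, giving 8 ramp runs. That means 7 intermediate landings.
Horizontal run for 2913 mm of rise at 1:20 is 2913 × 20 = 58260 mm.
7 intermediate landings contribute 7 × 1800 = 12600 mm.
Total developed length = 58260 + 12600 = 70860 mm.

70860 mm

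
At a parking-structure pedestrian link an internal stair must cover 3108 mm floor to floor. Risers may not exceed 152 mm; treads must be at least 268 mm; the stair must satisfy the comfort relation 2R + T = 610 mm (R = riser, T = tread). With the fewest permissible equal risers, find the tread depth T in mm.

3108 / 152 = 20.447 → round up to 21 risers.
R = 3108 ÷ 21 = 148 mm.
Tread T = 610 − 2 × 148 = 314 mm (≥ 268 mm).

314 mm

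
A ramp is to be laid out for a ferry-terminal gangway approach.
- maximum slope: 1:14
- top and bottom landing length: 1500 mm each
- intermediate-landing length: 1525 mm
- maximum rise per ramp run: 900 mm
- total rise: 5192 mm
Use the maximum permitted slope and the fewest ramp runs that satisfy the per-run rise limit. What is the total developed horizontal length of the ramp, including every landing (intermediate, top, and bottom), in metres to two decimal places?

83.31 m

5192 / 900 = 5.769 → round up to 6 ramp runs. That means 5 intermediate landings.
Horizontal run for 5192 mm of rise at 1:14 is 5192 × 14 = 72688 mm.
5 intermediate landings contribute 5 × 1525 = 7625 mm.
Top and bottom landings: 2 × 1500 = 3000 mm.
Total = 72688 + 7625 + 3000 = 83313 mm.
= 83.31 m.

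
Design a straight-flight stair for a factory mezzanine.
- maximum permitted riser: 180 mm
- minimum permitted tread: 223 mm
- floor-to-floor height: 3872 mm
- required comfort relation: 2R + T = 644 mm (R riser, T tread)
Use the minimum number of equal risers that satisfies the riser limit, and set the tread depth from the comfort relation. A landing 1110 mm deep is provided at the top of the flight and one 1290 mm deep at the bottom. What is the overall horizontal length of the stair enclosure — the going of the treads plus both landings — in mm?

8532 mm

3872 / 180 = 21.511 → round up to 22 risers.
R = 3872 ÷ 22 = 176 mm.
Tread T = 644 − 2 × 176 = 292 mm (≥ 223 mm).
Going = (22 − 1) × 292 = 6132 mm.
Add landings: 6132 + 1110 + 1290 = 8532 mm.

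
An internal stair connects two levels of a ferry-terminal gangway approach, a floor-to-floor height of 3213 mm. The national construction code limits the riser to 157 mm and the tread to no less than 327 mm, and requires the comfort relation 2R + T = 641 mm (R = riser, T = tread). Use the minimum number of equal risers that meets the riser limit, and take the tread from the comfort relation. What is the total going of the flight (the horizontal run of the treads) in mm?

At most 157 each: 3213/157 = 20.46, giving 21 risers.
R = 3213 ÷ 21 = 153 mm.
Tread T = 641 − 2 × 153 = 335 mm (≥ 327 mm).
Treads = 21 − 1 = 20; going = 20 × 335 = 6700 mm.

6700 mm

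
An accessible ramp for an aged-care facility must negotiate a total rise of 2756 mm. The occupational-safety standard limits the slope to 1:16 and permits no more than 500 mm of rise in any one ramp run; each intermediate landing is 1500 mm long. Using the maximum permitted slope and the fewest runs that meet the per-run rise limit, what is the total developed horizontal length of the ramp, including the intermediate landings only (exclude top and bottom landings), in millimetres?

51596 mm

2756 / 500 = 5.51, so 6 ramp runs are needed. That means 5 intermediate landings.
Horizontal run for 2756 mm of rise at 1:16 is 2756 × 16 = 44096 mm.
5 intermediate landings contribute 5 × 1500 = 7500 mm.
Developed length = 44096 + 7500 = 51596 mm.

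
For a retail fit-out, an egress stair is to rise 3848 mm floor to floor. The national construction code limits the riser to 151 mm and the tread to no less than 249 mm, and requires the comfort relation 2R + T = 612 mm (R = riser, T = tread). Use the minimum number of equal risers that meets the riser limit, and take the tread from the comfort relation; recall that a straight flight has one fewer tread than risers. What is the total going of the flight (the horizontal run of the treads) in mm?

At most 151 each: 3848/151 = 25.48, giving 26 risers.
Riser R = 3848 / 26 = 148 mm, within the 151 mm limit.
T = 612 − 2·148 = 316 mm, which satisfies the 249 mm minimum.
Going = (26 − 1) × 316 = 7900 mm.

7900 mm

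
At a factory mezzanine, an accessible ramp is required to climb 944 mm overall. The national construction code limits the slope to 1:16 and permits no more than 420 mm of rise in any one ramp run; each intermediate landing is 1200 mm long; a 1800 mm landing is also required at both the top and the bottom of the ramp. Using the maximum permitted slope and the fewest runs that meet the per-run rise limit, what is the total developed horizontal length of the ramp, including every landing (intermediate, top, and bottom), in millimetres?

944 / 420 = 2.25, so 3 ramp runs are needed. That means 2 intermediate landings.
Horizontal run for 944 mm of rise at 1:16 is 944 × 16 = 15104 mm.
2 intermediate landings contribute 2 × 1200 = 2400 mm.
Top and bottom landings: 2 × 1800 = 3600 mm.
Total = 15104 + 2400 + 3600 = 21104 mm.

21104 mm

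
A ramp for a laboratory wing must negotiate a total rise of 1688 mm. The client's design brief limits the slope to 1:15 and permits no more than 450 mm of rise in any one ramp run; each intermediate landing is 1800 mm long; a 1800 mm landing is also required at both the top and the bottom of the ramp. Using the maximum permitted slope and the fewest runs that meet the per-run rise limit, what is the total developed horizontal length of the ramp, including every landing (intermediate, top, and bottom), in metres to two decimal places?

34.32 m

At most 450 each: 1688/450 = 3.75, giving 4 ramp runs. That means 3 intermediate landings.
Ramp run (horizontal) at 1:15: 1688 × 15 = 25320 mm.
3 intermediate landings contribute 3 × 1800 = 5400 mm.
Top and bottom landings: 2 × 1800 = 3600 mm.
Total = 25320 + 5400 + 3600 = 34320 mm.
= 34.32 m.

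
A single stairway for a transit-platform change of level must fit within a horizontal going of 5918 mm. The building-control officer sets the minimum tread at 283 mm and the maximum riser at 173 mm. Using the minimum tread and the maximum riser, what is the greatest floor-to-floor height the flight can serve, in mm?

3633 mm

5918 / 283 = 20.91, so 20 treads fit.
Risers = treads + 1 = 21.
Maximum height = 21 × 173 = 3633 mm.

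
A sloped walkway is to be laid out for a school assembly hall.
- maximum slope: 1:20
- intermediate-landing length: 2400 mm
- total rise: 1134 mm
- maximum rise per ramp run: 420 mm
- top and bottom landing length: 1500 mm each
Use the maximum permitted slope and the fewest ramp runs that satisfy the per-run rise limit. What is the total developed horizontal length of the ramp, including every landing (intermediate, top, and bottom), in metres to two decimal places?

30.48 m

1134 / 420 = 2.700 → round up to 3 ramp runs. That means 2 intermediate landings.
Ramp run (horizontal) at 1:20: 1134 × 20 = 22680 mm.
2 intermediate landings contribute 2 × 2400 = 4800 mm.
Top and bottom landings: 2 × 1500 = 3000 mm.
Total = 22680 + 4800 + 3000 = 30480 mm.
= 30.48 m.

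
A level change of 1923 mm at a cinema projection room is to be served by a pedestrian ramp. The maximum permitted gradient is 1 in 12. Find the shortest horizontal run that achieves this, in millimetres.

At 1:12 the run is 12 × 1923 = 23076 mm.

23076 mm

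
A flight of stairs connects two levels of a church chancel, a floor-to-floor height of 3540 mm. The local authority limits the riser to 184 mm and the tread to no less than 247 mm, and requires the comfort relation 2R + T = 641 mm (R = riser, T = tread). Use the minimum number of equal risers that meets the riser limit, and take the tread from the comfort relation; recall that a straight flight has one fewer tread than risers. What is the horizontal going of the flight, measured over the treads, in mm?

3540 / 184 = 19.24, so 20 risers are needed.
R = 3540 ÷ 20 = 177 mm.
From 2R + T = 641: T = 641 − 354 = 287 mm.
Treads = 20 − 1 = 19; going = 19 × 287 = 5453 mm.

5453 mm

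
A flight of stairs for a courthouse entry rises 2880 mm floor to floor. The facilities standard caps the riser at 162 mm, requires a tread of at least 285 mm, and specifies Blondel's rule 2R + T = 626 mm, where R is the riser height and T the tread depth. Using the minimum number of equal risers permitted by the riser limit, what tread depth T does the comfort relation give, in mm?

306 mm

2880 / 162 = 17.778 → round up to 18 risers.
R = 2880 ÷ 18 = 160 mm.
T = 626 − 2·160 = 306 mm, which satisfies the 285 mm minimum.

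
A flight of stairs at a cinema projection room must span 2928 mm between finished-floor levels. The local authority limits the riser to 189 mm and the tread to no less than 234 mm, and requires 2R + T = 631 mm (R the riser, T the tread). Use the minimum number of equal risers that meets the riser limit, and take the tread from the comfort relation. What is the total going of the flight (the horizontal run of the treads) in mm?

3975 mm

At most 189 each: 2928/189 = 15.49, giving 16 risers.
R = 2928 ÷ 16 = 183 mm.
From 2R + T = 631: T = 631 − 366 = 265 mm.
Treads = 16 − 1 = 15; going = 15 × 265 = 3975 mm.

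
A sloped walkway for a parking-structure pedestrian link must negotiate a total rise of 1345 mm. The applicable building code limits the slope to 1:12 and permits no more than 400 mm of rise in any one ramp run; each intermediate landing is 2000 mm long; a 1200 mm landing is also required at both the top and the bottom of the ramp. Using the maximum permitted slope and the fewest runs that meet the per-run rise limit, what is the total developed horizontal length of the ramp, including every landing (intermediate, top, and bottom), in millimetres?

24540 mm

1345 / 400 = 3.362 → round up to 4 ramp runs. That means 3 intermediate landings.
Horizontal run for 1345 mm of rise at 1:12 is 1345 × 12 = 16140 mm.
Intermediate landings: 3 × 2000 = 6000 mm.
Top and bottom landings: 2 × 1200 = 2400 mm.
Total = 16140 + 6000 + 2400 = 24540 mm.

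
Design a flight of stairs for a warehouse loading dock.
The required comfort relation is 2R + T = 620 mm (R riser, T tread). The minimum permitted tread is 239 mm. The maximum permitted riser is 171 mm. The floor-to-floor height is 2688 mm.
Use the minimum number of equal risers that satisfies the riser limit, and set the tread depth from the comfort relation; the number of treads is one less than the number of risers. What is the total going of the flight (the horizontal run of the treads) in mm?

⌈2688/171⌉ = 16 risers.
Riser R = 2688 / 16 = 168 mm, within the 171 mm limit.
T = 620 − 2·168 = 284 mm, which satisfies the 239 mm minimum.
16 risers give 15 treads; going = 15 × 284 = 4260 mm.

4260 mm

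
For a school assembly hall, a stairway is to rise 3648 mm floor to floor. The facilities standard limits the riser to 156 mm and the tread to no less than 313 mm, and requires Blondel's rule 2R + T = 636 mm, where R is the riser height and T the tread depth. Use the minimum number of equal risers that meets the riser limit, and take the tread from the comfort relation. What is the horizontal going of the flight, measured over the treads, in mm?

3648 / 156 = 23.385 → round up to 24 risers.
Riser R = 3648 / 24 = 152 mm, within the 156 mm limit.
From 2R + T = 636: T = 636 − 304 = 332 mm.
Treads = 24 − 1 = 23; going = 23 × 332 = 7636 mm.

7636 mm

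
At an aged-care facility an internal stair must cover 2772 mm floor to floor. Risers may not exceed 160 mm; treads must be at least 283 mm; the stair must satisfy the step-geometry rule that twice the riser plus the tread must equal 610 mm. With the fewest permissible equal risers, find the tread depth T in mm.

⌈2772/160⌉ = 18 risers.
Riser R = 2772 / 18 = 154 mm, within the 160 mm limit.
T = 610 − 2·154 = 302 mm, which satisfies the 283 mm minimum.

302 mm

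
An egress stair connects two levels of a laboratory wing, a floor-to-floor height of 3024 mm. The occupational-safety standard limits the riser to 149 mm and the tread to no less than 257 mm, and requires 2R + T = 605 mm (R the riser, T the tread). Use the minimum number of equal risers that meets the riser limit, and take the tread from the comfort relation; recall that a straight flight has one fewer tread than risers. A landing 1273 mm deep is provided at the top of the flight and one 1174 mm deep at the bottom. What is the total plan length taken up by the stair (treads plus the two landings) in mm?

8787 mm

⌈3024/149⌉ = 21 risers.
R = 3024 ÷ 21 = 144 mm.
Tread T = 605 − 2 × 144 = 317 mm (≥ 257 mm).
Treads = 21 − 1 = 20; going = 20 × 317 = 6340 mm.
Add landings: 6340 + 1273 + 1174 = 8787 mm.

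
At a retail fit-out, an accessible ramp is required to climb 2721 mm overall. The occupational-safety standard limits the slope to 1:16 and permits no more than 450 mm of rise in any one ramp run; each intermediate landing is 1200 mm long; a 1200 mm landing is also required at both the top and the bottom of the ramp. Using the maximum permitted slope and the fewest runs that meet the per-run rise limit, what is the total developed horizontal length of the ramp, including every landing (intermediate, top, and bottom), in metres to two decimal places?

2721 / 450 = 6.047 → round up to 7 ramp runs. That means 6 intermediate landings.
Horizontal run for 2721 mm of rise at 1:16 is 2721 × 16 = 43536 mm.
6 intermediate landings contribute 6 × 1200 = 7200 mm.
Top and bottom landings: 2 × 1200 = 2400 mm.
Total = 43536 + 7200 + 2400 = 53136 mm.
= 53.14 m.

53.14 m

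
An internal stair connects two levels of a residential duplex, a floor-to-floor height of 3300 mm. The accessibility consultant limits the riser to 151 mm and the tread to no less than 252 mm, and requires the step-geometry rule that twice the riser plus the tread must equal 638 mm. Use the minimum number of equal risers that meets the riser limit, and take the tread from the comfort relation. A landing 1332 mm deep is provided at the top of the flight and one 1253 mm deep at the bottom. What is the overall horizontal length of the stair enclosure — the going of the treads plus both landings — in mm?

9683 mm

3300 / 151 = 21.85, so 22 risers are needed.
Each riser is 3300/22 = 150 mm (≤ 151 mm).
Tread T = 638 − 2 × 150 = 338 mm (≥ 252 mm).
22 risers give 21 treads; going = 21 × 338 = 7098 mm.
Enclosure = 7098 + 1332 + 1253 = 9683 mm.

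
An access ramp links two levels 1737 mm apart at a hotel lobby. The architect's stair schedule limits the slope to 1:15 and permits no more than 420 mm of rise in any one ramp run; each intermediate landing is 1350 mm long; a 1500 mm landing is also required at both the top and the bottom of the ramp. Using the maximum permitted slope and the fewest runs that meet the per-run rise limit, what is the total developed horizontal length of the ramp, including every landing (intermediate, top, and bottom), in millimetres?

1737 / 420 = 4.136 → round up to 5 ramp runs. That means 4 intermediate landings.
Ramp run (horizontal) at 1:15: 1737 × 15 = 26055 mm.
Intermediate landings: 4 × 1350 = 5400 mm.
Top and bottom landings: 2 × 1500 = 3000 mm.
Total = 26055 + 5400 + 3000 = 34455 mm.

34455 mm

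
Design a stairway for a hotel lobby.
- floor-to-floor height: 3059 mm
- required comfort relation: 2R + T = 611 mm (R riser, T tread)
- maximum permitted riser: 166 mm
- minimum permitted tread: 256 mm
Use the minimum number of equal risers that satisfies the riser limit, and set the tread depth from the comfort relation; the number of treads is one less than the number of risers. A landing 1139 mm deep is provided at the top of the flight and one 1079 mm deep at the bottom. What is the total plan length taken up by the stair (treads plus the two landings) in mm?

7420 mm

At most 166 each: 3059/166 = 18.43, giving 19 risers.
Riser R = 3059 / 19 = 161 mm, within the 166 mm limit.
T = 611 − 2·161 = 289 mm, which satisfies the 256 mm minimum.
19 risers give 18 treads; going = 18 × 289 = 5202 mm.
Enclosure = 5202 + 1139 + 1079 = 7420 mm.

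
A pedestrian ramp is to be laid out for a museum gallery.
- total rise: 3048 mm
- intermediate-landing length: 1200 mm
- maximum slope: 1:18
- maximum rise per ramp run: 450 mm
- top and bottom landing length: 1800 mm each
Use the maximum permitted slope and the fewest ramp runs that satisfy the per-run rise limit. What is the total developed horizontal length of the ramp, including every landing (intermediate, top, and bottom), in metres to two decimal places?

⌈3048/450⌉ = 7 ramp runs. That means 6 intermediate landings.
Ramp run (horizontal) at 1:18: 3048 × 18 = 54864 mm.
Intermediate landings: 6 × 1200 = 7200 mm.
Top and bottom landings: 2 × 1800 = 3600 mm.
Total = 54864 + 7200 + 3600 = 65664 mm.
= 65.66 m.

65.66 m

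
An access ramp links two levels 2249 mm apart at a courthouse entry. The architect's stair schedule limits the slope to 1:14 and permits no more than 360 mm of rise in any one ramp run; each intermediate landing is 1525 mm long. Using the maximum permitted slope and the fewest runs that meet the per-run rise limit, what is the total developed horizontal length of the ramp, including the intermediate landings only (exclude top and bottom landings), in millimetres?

2249 / 360 = 6.247 → round up to 7 ramp runs. That means 6 intermediate landings.
Ramp run (horizontal) at 1:14: 2249 × 14 = 31486 mm.
Intermediate landings: 6 × 1525 = 9150 mm.
Developed length = 31486 + 9150 = 40636 mm.

40636 mm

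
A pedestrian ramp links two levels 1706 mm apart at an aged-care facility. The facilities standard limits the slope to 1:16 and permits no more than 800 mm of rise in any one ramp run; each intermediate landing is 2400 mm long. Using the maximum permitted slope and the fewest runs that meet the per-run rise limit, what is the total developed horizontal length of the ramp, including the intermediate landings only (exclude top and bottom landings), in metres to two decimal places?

32.10 m

⌈1706/800⌉ = 3 ramp runs. That means 2 intermediate landings.
Horizontal run for 1706 mm of rise at 1:16 is 1706 × 16 = 27296 mm.
2 intermediate landings contribute 2 × 2400 = 4800 mm.
Total developed length = 27296 + 4800 = 32096 mm.
= 32.10 m.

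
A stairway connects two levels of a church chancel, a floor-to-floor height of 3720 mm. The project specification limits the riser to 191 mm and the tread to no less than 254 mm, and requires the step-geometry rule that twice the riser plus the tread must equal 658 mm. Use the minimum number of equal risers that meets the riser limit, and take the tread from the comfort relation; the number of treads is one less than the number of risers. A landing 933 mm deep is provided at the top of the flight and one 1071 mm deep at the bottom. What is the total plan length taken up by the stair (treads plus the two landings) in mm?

7438 mm

⌈3720/191⌉ = 20 risers.
Riser R = 3720 / 20 = 186 mm, within the 191 mm limit.
Tread T = 658 − 2 × 186 = 286 mm (≥ 254 mm).
20 risers give 19 treads; going = 19 × 286 = 5434 mm.
Enclosure = 5434 + 933 + 1071 = 7438 mm.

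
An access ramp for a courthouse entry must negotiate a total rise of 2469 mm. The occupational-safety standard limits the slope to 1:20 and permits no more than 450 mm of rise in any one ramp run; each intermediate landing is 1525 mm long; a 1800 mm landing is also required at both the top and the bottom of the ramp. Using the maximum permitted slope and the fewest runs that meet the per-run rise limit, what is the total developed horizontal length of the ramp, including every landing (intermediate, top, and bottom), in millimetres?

60605 mm

2469 / 450 = 5.49, so 6 ramp runs are needed. That means 5 intermediate landings.
Ramp run (horizontal) at 1:20: 2469 × 20 = 49380 mm.
Intermediate landings: 5 × 1525 = 7625 mm.
Top and bottom landings: 2 × 1800 = 3600 mm.
Total = 49380 + 7625 + 3600 = 60605 mm.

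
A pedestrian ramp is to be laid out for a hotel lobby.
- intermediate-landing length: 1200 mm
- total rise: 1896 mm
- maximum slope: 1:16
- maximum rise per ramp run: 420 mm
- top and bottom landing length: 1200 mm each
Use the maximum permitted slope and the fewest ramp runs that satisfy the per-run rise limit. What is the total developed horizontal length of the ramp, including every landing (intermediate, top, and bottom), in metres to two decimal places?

37.54 m

At most 420 each: 1896/420 = 4.51, giving 5 ramp runs. That means 4 intermediate landings.
Ramp run (horizontal) at 1:16: 1896 × 16 = 30336 mm.
4 intermediate landings contribute 4 × 1200 = 4800 mm.
Top and bottom landings: 2 × 1200 = 2400 mm.
Total = 30336 + 4800 + 2400 = 37536 mm.
= 37.54 m.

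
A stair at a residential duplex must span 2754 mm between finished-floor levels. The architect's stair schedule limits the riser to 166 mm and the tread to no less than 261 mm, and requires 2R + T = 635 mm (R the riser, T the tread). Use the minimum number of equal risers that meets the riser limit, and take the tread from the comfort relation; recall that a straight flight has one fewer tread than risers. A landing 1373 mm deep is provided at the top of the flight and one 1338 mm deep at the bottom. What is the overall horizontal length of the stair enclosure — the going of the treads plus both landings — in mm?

At most 166 each: 2754/166 = 16.59, giving 17 risers.
Each riser is 2754/17 = 162 mm (≤ 166 mm).
T = 635 − 2·162 = 311 mm, which satisfies the 261 mm minimum.
Going = (17 − 1) × 311 = 4976 mm.
Add landings: 4976 + 1373 + 1338 = 7687 mm.

7687 mm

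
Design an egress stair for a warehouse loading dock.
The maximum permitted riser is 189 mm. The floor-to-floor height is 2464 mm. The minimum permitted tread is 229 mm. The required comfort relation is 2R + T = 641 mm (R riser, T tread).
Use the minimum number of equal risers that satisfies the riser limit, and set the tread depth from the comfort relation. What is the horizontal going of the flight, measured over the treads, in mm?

3757 mm

2464 / 189 = 13.037 → round up to 14 risers.
Riser R = 2464 / 14 = 176 mm, within the 189 mm limit.
From 2R + T = 641: T = 641 − 352 = 289 mm.
14 risers give 13 treads; going = 13 × 289 = 3757 mm.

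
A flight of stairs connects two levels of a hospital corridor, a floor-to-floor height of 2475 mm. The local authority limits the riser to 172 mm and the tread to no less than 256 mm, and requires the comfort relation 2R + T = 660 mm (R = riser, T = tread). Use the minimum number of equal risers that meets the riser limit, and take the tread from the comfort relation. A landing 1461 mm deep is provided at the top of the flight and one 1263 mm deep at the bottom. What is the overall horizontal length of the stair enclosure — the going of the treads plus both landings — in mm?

⌈2475/172⌉ = 15 risers.
Riser R = 2475 / 15 = 165 mm, within the 172 mm limit.
Tread T = 660 − 2 × 165 = 330 mm (≥ 256 mm).
Treads = 15 − 1 = 14; going = 14 × 330 = 4620 mm.
Add landings: 4620 + 1461 + 1263 = 7344 mm.

7344 mm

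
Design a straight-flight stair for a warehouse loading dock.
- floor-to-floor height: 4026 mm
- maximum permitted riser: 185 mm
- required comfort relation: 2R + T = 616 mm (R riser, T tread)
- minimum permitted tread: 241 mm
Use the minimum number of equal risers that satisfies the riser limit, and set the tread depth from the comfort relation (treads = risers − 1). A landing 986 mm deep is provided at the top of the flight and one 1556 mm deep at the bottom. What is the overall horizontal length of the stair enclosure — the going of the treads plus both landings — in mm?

⌈4026/185⌉ = 22 risers.
Riser R = 4026 / 22 = 183 mm, within the 185 mm limit.
Tread T = 616 − 2 × 183 = 250 mm (≥ 241 mm).
Going = (22 − 1) × 250 = 5250 mm.
Enclosure = 5250 + 986 + 1556 = 7792 mm.

7792 mm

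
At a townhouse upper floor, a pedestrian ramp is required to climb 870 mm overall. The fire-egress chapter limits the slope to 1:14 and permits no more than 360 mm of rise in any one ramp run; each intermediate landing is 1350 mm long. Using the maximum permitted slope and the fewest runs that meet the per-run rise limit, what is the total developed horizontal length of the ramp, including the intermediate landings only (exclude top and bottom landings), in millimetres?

14880 mm

870 / 360 = 2.417 → round up to 3 ramp runs. That means 2 intermediate landings.
Horizontal run for 870 mm of rise at 1:14 is 870 × 14 = 12180 mm.
2 intermediate landings contribute 2 × 1350 = 2700 mm.
Total developed length = 12180 + 2700 = 14880 mm.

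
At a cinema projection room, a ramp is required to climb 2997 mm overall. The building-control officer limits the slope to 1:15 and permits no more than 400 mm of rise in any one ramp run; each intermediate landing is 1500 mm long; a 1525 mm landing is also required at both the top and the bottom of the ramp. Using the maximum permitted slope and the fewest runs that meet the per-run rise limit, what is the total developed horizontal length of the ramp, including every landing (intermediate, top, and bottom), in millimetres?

⌈2997/400⌉ = 8 ramp runs. That means 7 intermediate landings.
Horizontal run for 2997 mm of rise at 1:15 is 2997 × 15 = 44955 mm.
Intermediate landings: 7 × 1500 = 10500 mm.
Top and bottom landings: 2 × 1525 = 3050 mm.
Total = 44955 + 10500 + 3050 = 58505 mm.

58505 mm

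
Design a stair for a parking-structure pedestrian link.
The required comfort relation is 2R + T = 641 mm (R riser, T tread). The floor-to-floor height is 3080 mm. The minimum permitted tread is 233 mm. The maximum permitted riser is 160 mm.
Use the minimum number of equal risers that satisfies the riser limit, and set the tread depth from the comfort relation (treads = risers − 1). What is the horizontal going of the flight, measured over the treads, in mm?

3080 / 160 = 19.250 → round up to 20 risers.
Riser R = 3080 / 20 = 154 mm, within the 160 mm limit.
From 2R + T = 641: T = 641 − 308 = 333 mm.
Treads = 20 − 1 = 19; going = 19 × 333 = 6327 mm.

6327 mm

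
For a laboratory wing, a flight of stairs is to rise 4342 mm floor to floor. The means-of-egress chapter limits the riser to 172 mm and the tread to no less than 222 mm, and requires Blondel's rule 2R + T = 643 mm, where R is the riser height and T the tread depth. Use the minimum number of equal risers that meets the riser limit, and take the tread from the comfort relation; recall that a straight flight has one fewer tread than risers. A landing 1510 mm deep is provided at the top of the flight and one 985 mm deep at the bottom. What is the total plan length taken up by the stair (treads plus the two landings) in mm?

10220 mm

At most 172 each: 4342/172 = 25.24, giving 26 risers.
Riser R = 4342 / 26 = 167 mm, within the 172 mm limit.
T = 643 − 2·167 = 309 mm, which satisfies the 222 mm minimum.
26 risers give 25 treads; going = 25 × 309 = 7725 mm.
Enclosure = 7725 + 1510 + 985 = 10220 mm.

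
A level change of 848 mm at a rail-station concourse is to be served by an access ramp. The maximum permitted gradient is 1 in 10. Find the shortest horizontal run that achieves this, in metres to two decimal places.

Run = rise × 10 = 848 × 10 = 8480 mm.
8480 mm = 8.48 m.

8.48 m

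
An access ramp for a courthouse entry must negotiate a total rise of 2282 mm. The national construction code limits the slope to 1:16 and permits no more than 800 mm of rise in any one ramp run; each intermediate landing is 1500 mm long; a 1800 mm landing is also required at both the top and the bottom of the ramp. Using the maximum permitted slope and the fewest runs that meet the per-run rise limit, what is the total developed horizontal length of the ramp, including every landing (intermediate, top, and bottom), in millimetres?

At most 800 each: 2282/800 = 2.85, giving 3 ramp runs. That means 2 intermediate landings.
Horizontal run for 2282 mm of rise at 1:16 is 2282 × 16 = 36512 mm.
2 intermediate landings contribute 2 × 1500 = 3000 mm.
Top and bottom landings: 2 × 1800 = 3600 mm.
Total = 36512 + 3000 + 3600 = 43112 mm.

43112 mm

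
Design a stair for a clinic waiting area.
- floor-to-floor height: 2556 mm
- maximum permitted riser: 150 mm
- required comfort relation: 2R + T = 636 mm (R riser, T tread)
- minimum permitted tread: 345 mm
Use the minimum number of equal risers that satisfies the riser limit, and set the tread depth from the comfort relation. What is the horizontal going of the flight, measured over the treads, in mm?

2556 / 150 = 17.04, so 18 risers are needed.
Riser R = 2556 / 18 = 142 mm, within the 150 mm limit.
From 2R + T = 636: T = 636 − 284 = 352 mm.
Going = (18 − 1) × 352 = 5984 mm.

5984 mm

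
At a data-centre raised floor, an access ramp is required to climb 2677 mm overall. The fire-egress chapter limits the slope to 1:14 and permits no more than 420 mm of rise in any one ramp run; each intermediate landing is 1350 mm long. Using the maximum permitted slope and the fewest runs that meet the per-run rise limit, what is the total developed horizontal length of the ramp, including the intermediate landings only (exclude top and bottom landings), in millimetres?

2677 / 420 = 6.374 → round up to 7 ramp runs. That means 6 intermediate landings.
Horizontal run for 2677 mm of rise at 1:14 is 2677 × 14 = 37478 mm.
6 intermediate landings contribute 6 × 1350 = 8100 mm.
Total developed length = 37478 + 8100 = 45578 mm.

45578 mm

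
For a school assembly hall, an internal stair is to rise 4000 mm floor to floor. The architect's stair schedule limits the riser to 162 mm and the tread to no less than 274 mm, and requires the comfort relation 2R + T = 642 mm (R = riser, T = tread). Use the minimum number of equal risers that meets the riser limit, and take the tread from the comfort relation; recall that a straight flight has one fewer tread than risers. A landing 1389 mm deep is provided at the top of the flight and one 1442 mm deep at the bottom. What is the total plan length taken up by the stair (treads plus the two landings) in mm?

10559 mm

4000 / 162 = 24.69, so 25 risers are needed.
Riser R = 4000 / 25 = 160 mm, within the 162 mm limit.
From 2R + T = 642: T = 642 − 320 = 322 mm.
Going = (25 − 1) × 322 = 7728 mm.
Add landings: 7728 + 1389 + 1442 = 10559 mm.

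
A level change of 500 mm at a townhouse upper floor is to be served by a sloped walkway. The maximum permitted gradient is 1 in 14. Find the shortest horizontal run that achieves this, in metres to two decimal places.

7.00 m

Run = rise × 14 = 500 × 14 = 7000 mm.
7000 mm = 7.00 m.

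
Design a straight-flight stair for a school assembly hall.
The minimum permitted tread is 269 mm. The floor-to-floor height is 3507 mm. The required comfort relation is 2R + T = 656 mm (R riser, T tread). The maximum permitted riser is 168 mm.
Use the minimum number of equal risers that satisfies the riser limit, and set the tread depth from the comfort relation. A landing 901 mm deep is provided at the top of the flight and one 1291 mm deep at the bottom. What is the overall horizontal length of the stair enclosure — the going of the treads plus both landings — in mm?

8632 mm

3507 / 168 = 20.88, so 21 risers are needed.
Riser R = 3507 / 21 = 167 mm, within the 168 mm limit.
From 2R + T = 656: T = 656 − 334 = 322 mm.
21 risers give 20 treads; going = 20 × 322 = 6440 mm.
Add landings: 6440 + 901 + 1291 = 8632 mm.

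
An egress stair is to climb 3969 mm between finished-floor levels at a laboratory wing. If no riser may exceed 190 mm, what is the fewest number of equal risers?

21 risers

3969 / 190 = 20.889 → round up to 21 risers.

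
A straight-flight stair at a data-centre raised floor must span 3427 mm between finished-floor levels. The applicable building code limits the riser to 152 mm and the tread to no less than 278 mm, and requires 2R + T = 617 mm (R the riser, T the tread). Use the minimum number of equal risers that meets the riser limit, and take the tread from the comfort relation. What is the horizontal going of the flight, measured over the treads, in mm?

⌈3427/152⌉ = 23 risers.
Riser R = 3427 / 23 = 149 mm, within the 152 mm limit.
From 2R + T = 617: T = 617 − 298 = 319 mm.
Treads = 23 − 1 = 22; going = 22 × 319 = 7018 mm.

7018 mm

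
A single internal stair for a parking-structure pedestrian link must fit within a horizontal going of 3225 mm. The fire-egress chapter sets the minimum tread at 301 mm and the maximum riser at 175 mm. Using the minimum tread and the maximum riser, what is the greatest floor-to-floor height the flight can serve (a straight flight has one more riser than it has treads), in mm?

1925 mm

3225 / 301 = 10.71, so 10 treads fit.
Risers = treads + 1 = 11.
Maximum height = 11 × 175 = 1925 mm.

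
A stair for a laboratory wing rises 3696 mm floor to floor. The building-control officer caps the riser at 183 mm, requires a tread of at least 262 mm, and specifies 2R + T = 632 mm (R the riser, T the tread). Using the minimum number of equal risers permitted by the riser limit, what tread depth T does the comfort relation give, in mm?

3696 / 183 = 20.20, so 21 risers are needed.
Riser R = 3696 / 21 = 176 mm, within the 183 mm limit.
T = 632 − 2·176 = 280 mm, which satisfies the 262 mm minimum.

280 mm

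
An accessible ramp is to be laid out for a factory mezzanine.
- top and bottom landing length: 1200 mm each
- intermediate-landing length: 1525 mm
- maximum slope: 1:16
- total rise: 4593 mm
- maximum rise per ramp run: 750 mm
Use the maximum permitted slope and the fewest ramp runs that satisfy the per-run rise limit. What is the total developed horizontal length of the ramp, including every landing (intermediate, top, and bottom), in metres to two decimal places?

85.04 m

⌈4593/750⌉ = 7 ramp runs. That means 6 intermediate landings.
Horizontal run for 4593 mm of rise at 1:16 is 4593 × 16 = 73488 mm.
Intermediate landings: 6 × 1525 = 9150 mm.
Top and bottom landings: 2 × 1200 = 2400 mm.
Total = 73488 + 9150 + 2400 = 85038 mm.
= 85.04 m.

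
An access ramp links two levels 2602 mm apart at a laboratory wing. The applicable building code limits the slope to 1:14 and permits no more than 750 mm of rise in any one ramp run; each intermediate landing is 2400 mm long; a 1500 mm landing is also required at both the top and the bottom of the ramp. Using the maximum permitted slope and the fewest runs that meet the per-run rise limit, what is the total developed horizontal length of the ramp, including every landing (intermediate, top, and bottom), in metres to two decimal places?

46.63 m

2602 / 750 = 3.469 → round up to 4 ramp runs. That means 3 intermediate landings.
Ramp run (horizontal) at 1:14: 2602 × 14 = 36428 mm.
Intermediate landings: 3 × 2400 = 7200 mm.
Top and bottom landings: 2 × 1500 = 3000 mm.
Total = 36428 + 7200 + 3000 = 46628 mm.
= 46.63 m.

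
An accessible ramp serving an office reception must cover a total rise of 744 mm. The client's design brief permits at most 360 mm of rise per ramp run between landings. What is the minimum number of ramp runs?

744 / 360 = 2.07, so 3 ramp runs are needed.

3 runs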